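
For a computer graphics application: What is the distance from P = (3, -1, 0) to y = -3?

distance = |a·x₀ + b·y₀ + c·z₀ - d| / √(a² + b² + c²)
  = |0·3 + 1·(-1) + 0·0 - (-3)| / √(0² + 1² + 0²)
  = |0 - 1 + 0 + 3| / √(0 + 1 + 0)
  = |2| / √1
  = 2 / 1
  ≈ 2

2


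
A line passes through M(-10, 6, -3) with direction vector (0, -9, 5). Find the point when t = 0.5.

P(t) = M + t·d
  = (-10 + 0·0.5, 6 + (-9)·0.5, -3 + 5·0.5)
  = (-10 + 0, 6 - 4.5, -3 + 2.5)
  = (-10, 1.5, -0.5)

(-10, 1.5, -0.5)


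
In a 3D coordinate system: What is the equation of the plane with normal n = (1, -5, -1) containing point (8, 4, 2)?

The plane through P with normal n = (a, b, c) satisfies n·(r - P) = 0,
i.e. ax + by + cz = a·x₀ + b·y₀ + c·z₀.
d = 1·8 + (-5)·4 + (-1)·2
  = 8 - 20 - 2
  = -14
Equation: x - 5y - z = -14

x - 5y - z = -14


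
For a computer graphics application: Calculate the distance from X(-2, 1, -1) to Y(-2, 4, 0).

d = √[(x₂-x₁)² + (y₂-y₁)² + (z₂-z₁)²]
  = √[0² + 3² + 1²]
  = √[0 + 9 + 1]
  = √10
  ≈ 3.162

3.162


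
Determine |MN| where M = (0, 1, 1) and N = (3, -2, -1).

d = √[(x₂-x₁)² + (y₂-y₁)² + (z₂-z₁)²]
  = √[3² + (-3)² + (-2)²]
  = √[9 + 9 + 4]
  = √22
  ≈ 4.69

4.69


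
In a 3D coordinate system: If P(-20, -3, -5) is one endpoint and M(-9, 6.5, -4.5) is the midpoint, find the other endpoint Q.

Q = 2M - P
  = (2·(-9) - (-20), 2·6.5 - (-3), 2·(-4.5) - (-5))
  = (-18 + 20, 13 + 3, -9 + 5)
  = (2, 16, -4)

(2, 16, -4)


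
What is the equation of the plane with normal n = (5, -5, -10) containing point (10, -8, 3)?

The plane through P with normal n = (a, b, c) satisfies n·(r - P) = 0,
i.e. ax + by + cz = a·x₀ + b·y₀ + c·z₀.
d = 5·10 + (-5)·(-8) + (-10)·3
  = 50 + 40 - 30
  = 60
Equation: 5x - 5y - 10z = 60

5x - 5y - 10z = 60


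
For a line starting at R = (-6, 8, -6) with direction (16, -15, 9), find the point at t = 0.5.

P(t) = R + t·d
  = (-6 + 16·0.5, 8 + (-15)·0.5, -6 + 9·0.5)
  = (-6 + 8, 8 - 7.5, -6 + 4.5)
  = (2, 0.5, -1.5)

(2, 0.5, -1.5)


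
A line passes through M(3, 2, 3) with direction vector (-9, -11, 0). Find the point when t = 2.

P(t) = M + t·d
  = (3 + (-9)·2, 2 + (-11)·2, 3 + 0·2)
  = (3 - 18, 2 - 22, 3 + 0)
  = (-15, -20, 3)

(-15, -20, 3)


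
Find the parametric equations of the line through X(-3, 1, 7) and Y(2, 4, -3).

Direction vector d = Y - X = (2 + 3, 4 - 1, -3 - 7) = (5, 3, -10)
Parametric form r = X + t·d:
x = -3 + 5t, y = 1 + 3t, z = 7 - 10t

x = -3 + 5t, y = 1 + 3t, z = 7 - 10t


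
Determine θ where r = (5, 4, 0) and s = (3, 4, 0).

r·s = 5·3 + 4·4 + 0·0 = 15 + 16 + 0 = 31
|r| = √(5² + 4² + 0²) = √41 ≈ 6.403
|s| = √(3² + 4² + 0²) = √25 ≈ 5
cos θ = (r·s)/(|r||s|) = 31/(6.403·5) ≈ 0.9683
θ = arccos(0.9683) ≈ 14.47°

14.47°


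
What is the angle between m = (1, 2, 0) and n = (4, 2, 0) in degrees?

m·n = 1·4 + 2·2 + 0·0 = 4 + 4 + 0 = 8
|m| = √(1² + 2² + 0²) = √5 ≈ 2.236
|n| = √(4² + 2² + 0²) = √20 ≈ 4.472
cos θ = (m·n)/(|m||n|) = 8/(2.236·4.472) ≈ 0.8
θ = arccos(0.8) ≈ 36.87°

36.87°


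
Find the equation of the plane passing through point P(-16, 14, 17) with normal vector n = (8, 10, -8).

The plane through P with normal n = (a, b, c) satisfies n·(r - P) = 0,
i.e. ax + by + cz = a·x₀ + b·y₀ + c·z₀.
d = 8·(-16) + 10·14 + (-8)·17
  = -128 + 140 - 136
  = -124
Equation: 8x + 10y - 8z = -124

8x + 10y - 8z = -124


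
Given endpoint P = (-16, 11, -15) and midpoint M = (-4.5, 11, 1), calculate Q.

Q = 2M - P
  = (2·(-4.5) - (-16), 2·11 - 11, 2·1 - (-15))
  = (-9 + 16, 22 - 11, 2 + 15)
  = (7, 11, 17)

(7, 11, 17)


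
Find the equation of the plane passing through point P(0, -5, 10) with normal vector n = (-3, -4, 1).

The plane through P with normal n = (a, b, c) satisfies n·(r - P) = 0,
i.e. ax + by + cz = a·x₀ + b·y₀ + c·z₀.
d = (-3)·0 + (-4)·(-5) + 1·10
  = 0 + 20 + 10
  = 30
Equation: -3x - 4y + z = 30

-3x - 4y + z = 30


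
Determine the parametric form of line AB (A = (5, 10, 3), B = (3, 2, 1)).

Direction vector d = B - A = (3 - 5, 2 - 10, 1 - 3) = (-2, -8, -2)
Parametric form r = A + t·d:
x = 5 - 2t, y = 10 - 8t, z = 3 - 2t

x = 5 - 2t, y = 10 - 8t, z = 3 - 2t


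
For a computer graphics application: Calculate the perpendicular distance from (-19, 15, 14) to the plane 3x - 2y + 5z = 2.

distance = |a·x₀ + b·y₀ + c·z₀ - d| / √(a² + b² + c²)
  = |3·(-19) + (-2)·15 + 5·14 - 2| / √(3² + (-2)² + 5²)
  = |-57 - 30 + 70 - 2| / √(9 + 4 + 25)
  = |-19| / √38
  = 19 / 6.164
  ≈ 3.082

3.082


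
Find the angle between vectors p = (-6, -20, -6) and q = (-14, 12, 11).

p·q = (-6)·(-14) + (-20)·12 + (-6)·11 = 84 - 240 - 66 = -222
|p| = √((-6)² + (-20)² + (-6)²) = √472 ≈ 21.73
|q| = √((-14)² + 12² + 11²) = √461 ≈ 21.47
cos θ = (p·q)/(|p||q|) = -222/(21.73·21.47) ≈ -0.4759
θ = arccos(-0.4759) ≈ 118.4°

118.4°


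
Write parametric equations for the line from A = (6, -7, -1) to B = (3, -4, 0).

Direction vector d = B - A = (3 - 6, -4 + 7, 0 + 1) = (-3, 3, 1)
Parametric form r = A + t·d:
x = 6 - 3t, y = -7 + 3t, z = -1 + t

x = 6 - 3t, y = -7 + 3t, z = -1 + t


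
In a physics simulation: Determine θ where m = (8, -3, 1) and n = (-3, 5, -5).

m·n = 8·(-3) + (-3)·5 + 1·(-5) = -24 - 15 - 5 = -44
|m| = √(8² + (-3)² + 1²) = √74 ≈ 8.602
|n| = √((-3)² + 5² + (-5)²) = √59 ≈ 7.681
cos θ = (m·n)/(|m||n|) = -44/(8.602·7.681) ≈ -0.6659
θ = arccos(-0.6659) ≈ 131.8°

131.8°


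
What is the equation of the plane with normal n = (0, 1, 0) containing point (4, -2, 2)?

The plane through P with normal n = (a, b, c) satisfies n·(r - P) = 0,
i.e. ax + by + cz = a·x₀ + b·y₀ + c·z₀.
d = 0·4 + 1·(-2) + 0·2
  = 0 - 2 + 0
  = -2
Equation: y = -2

y = -2


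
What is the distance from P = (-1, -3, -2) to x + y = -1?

distance = |a·x₀ + b·y₀ + c·z₀ - d| / √(a² + b² + c²)
  = |1·(-1) + 1·(-3) + 0·(-2) - (-1)| / √(1² + 1² + 0²)
  = |-1 - 3 + 0 + 1| / √(1 + 1 + 0)
  = |-3| / √2
  = 3 / 1.414
  ≈ 2.121

2.121


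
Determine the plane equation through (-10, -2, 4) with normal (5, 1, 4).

The plane through P with normal n = (a, b, c) satisfies n·(r - P) = 0,
i.e. ax + by + cz = a·x₀ + b·y₀ + c·z₀.
d = 5·(-10) + 1·(-2) + 4·4
  = -50 - 2 + 16
  = -36
Equation: 5x + y + 4z = -36

5x + y + 4z = -36


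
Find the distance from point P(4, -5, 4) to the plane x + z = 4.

distance = |a·x₀ + b·y₀ + c·z₀ - d| / √(a² + b² + c²)
  = |1·4 + 0·(-5) + 1·4 - 4| / √(1² + 0² + 1²)
  = |4 + 0 + 4 - 4| / √(1 + 0 + 1)
  = |4| / √2
  = 4 / 1.414
  ≈ 2.828

2.828


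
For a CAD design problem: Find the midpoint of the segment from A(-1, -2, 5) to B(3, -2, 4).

M = ((x₁+x₂)/2, (y₁+y₂)/2, (z₁+z₂)/2)
  = ((-1 + 3)/2, (-2 - 2)/2, (5 + 4)/2)
  = (2/2, -4/2, 9/2)
  = (1, -2, 4.5)

(1, -2, 4.5)


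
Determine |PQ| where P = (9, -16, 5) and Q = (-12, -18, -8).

d = √[(x₂-x₁)² + (y₂-y₁)² + (z₂-z₁)²]
  = √[(-21)² + (-2)² + (-13)²]
  = √[441 + 4 + 169]
  = √614
  ≈ 24.78

24.78


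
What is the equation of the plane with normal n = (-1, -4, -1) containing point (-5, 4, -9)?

The plane through P with normal n = (a, b, c) satisfies n·(r - P) = 0,
i.e. ax + by + cz = a·x₀ + b·y₀ + c·z₀.
d = (-1)·(-5) + (-4)·4 + (-1)·(-9)
  = 5 - 16 + 9
  = -2
Equation: -x - 4y - z = -2

-x - 4y - z = -2


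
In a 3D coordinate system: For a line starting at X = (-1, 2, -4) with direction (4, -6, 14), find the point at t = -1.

P(t) = X + t·d
  = (-1 + 4·(-1), 2 + (-6)·(-1), -4 + 14·(-1))
  = (-1 - 4, 2 + 6, -4 - 14)
  = (-5, 8, -18)

(-5, 8, -18)


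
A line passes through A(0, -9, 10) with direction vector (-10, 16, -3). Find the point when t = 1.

P(t) = A + t·d
  = (0 + (-10)·1, -9 + 16·1, 10 + (-3)·1)
  = (0 - 10, -9 + 16, 10 - 3)
  = (-10, 7, 7)

(-10, 7, 7)


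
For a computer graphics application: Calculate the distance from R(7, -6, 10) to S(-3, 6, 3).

d = √[(x₂-x₁)² + (y₂-y₁)² + (z₂-z₁)²]
  = √[(-10)² + 12² + (-7)²]
  = √[100 + 144 + 49]
  = √293
  ≈ 17.12

17.12


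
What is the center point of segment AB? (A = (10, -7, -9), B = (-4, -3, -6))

M = ((x₁+x₂)/2, (y₁+y₂)/2, (z₁+z₂)/2)
  = ((10 - 4)/2, (-7 - 3)/2, (-9 - 6)/2)
  = (6/2, -10/2, -15/2)
  = (3, -5, -7.5)

(3, -5, -7.5)


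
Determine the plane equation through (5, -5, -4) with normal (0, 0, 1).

The plane through P with normal n = (a, b, c) satisfies n·(r - P) = 0,
i.e. ax + by + cz = a·x₀ + b·y₀ + c·z₀.
d = 0·5 + 0·(-5) + 1·(-4)
  = 0 + 0 - 4
  = -4
Equation: z = -4

z = -4


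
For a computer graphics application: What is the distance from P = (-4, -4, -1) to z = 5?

distance = |a·x₀ + b·y₀ + c·z₀ - d| / √(a² + b² + c²)
  = |0·(-4) + 0·(-4) + 1·(-1) - 5| / √(0² + 0² + 1²)
  = |0 + 0 - 1 - 5| / √(0 + 0 + 1)
  = |-6| / √1
  = 6 / 1
  ≈ 6

6


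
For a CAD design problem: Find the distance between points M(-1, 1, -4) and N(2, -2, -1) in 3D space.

d = √[(x₂-x₁)² + (y₂-y₁)² + (z₂-z₁)²]
  = √[3² + (-3)² + 3²]
  = √[9 + 9 + 9]
  = √27
  ≈ 5.196

5.196


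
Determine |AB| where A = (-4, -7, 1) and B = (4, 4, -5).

d = √[(x₂-x₁)² + (y₂-y₁)² + (z₂-z₁)²]
  = √[8² + 11² + (-6)²]
  = √[64 + 121 + 36]
  = √221
  ≈ 14.87

14.87


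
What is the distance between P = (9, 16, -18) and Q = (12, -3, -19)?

d = √[(x₂-x₁)² + (y₂-y₁)² + (z₂-z₁)²]
  = √[3² + (-19)² + (-1)²]
  = √[9 + 361 + 1]
  = √371
  ≈ 19.26

19.26


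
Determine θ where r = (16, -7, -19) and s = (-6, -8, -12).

r·s = 16·(-6) + (-7)·(-8) + (-19)·(-12) = -96 + 56 + 228 = 188
|r| = √(16² + (-7)² + (-19)²) = √666 ≈ 25.81
|s| = √((-6)² + (-8)² + (-12)²) = √244 ≈ 15.62
cos θ = (r·s)/(|r||s|) = 188/(25.81·15.62) ≈ 0.4664
θ = arccos(0.4664) ≈ 62.2°

62.2°


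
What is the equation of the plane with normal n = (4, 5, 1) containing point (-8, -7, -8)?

The plane through P with normal n = (a, b, c) satisfies n·(r - P) = 0,
i.e. ax + by + cz = a·x₀ + b·y₀ + c·z₀.
d = 4·(-8) + 5·(-7) + 1·(-8)
  = -32 - 35 - 8
  = -75
Equation: 4x + 5y + z = -75

4x + 5y + z = -75


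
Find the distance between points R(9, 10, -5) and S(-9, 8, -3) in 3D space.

d = √[(x₂-x₁)² + (y₂-y₁)² + (z₂-z₁)²]
  = √[(-18)² + (-2)² + 2²]
  = √[324 + 4 + 4]
  = √332
  ≈ 18.22

18.22


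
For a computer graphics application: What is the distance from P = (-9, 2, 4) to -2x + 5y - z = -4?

distance = |a·x₀ + b·y₀ + c·z₀ - d| / √(a² + b² + c²)
  = |(-2)·(-9) + 5·2 + (-1)·4 - (-4)| / √((-2)² + 5² + (-1)²)
  = |18 + 10 - 4 + 4| / √(4 + 25 + 1)
  = |28| / √30
  = 28 / 5.477
  ≈ 5.112

5.112


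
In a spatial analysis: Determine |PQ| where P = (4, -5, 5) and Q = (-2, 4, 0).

d = √[(x₂-x₁)² + (y₂-y₁)² + (z₂-z₁)²]
  = √[(-6)² + 9² + (-5)²]
  = √[36 + 81 + 25]
  = √142
  ≈ 11.92

11.92


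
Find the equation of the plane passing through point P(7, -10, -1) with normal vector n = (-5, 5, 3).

The plane through P with normal n = (a, b, c) satisfies n·(r - P) = 0,
i.e. ax + by + cz = a·x₀ + b·y₀ + c·z₀.
d = (-5)·7 + 5·(-10) + 3·(-1)
  = -35 - 50 - 3
  = -88
Equation: -5x + 5y + 3z = -88

-5x + 5y + 3z = -88


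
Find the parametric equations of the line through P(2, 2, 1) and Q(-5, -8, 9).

Direction vector d = Q - P = (-5 - 2, -8 - 2, 9 - 1) = (-7, -10, 8)
Parametric form r = P + t·d:
x = 2 - 7t, y = 2 - 10t, z = 1 + 8t

x = 2 - 7t, y = 2 - 10t, z = 1 + 8t


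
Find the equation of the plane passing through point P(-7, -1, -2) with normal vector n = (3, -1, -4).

The plane through P with normal n = (a, b, c) satisfies n·(r - P) = 0,
i.e. ax + by + cz = a·x₀ + b·y₀ + c·z₀.
d = 3·(-7) + (-1)·(-1) + (-4)·(-2)
  = -21 + 1 + 8
  = -12
Equation: 3x - y - 4z = -12

3x - y - 4z = -12


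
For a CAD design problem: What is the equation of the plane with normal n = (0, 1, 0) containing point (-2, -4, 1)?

The plane through P with normal n = (a, b, c) satisfies n·(r - P) = 0,
i.e. ax + by + cz = a·x₀ + b·y₀ + c·z₀.
d = 0·(-2) + 1·(-4) + 0·1
  = 0 - 4 + 0
  = -4
Equation: y = -4

y = -4


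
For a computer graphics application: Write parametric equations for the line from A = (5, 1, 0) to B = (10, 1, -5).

Direction vector d = B - A = (10 - 5, 1 - 1, -5 + 0) = (5, 0, -5)
Parametric form r = A + t·d:
x = 5 + 5t, y = 1, z = 0 - 5t

x = 5 + 5t, y = 1, z = 0 - 5t


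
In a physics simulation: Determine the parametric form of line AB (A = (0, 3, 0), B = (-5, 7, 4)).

Direction vector d = B - A = (-5 + 0, 7 - 3, 4 + 0) = (-5, 4, 4)
Parametric form r = A + t·d:
x = 0 - 5t, y = 3 + 4t, z = 0 + 4t

x = 0 - 5t, y = 3 + 4t, z = 0 + 4t


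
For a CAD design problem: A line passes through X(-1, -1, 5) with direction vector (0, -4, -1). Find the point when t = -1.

P(t) = X + t·d
  = (-1 + 0·(-1), -1 + (-4)·(-1), 5 + (-1)·(-1))
  = (-1 + 0, -1 + 4, 5 + 1)
  = (-1, 3, 6)

(-1, 3, 6)


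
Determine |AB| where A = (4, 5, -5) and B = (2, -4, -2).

d = √[(x₂-x₁)² + (y₂-y₁)² + (z₂-z₁)²]
  = √[(-2)² + (-9)² + 3²]
  = √[4 + 81 + 9]
  = √94
  ≈ 9.695

9.695


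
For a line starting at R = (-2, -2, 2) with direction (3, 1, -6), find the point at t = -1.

P(t) = R + t·d
  = (-2 + 3·(-1), -2 + 1·(-1), 2 + (-6)·(-1))
  = (-2 - 3, -2 - 1, 2 + 6)
  = (-5, -3, 8)

(-5, -3, 8)


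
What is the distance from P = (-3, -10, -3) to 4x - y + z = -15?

distance = |a·x₀ + b·y₀ + c·z₀ - d| / √(a² + b² + c²)
  = |4·(-3) + (-1)·(-10) + 1·(-3) - (-15)| / √(4² + (-1)² + 1²)
  = |-12 + 10 - 3 + 15| / √(16 + 1 + 1)
  = |10| / √18
  = 10 / 4.243
  ≈ 2.357

2.357


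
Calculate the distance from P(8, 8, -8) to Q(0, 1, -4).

d = √[(x₂-x₁)² + (y₂-y₁)² + (z₂-z₁)²]
  = √[(-8)² + (-7)² + 4²]
  = √[64 + 49 + 16]
  = √129
  ≈ 11.36

11.36


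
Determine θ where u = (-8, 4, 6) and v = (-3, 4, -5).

u·v = (-8)·(-3) + 4·4 + 6·(-5) = 24 + 16 - 30 = 10
|u| = √((-8)² + 4² + 6²) = √116 ≈ 10.77
|v| = √((-3)² + 4² + (-5)²) = √50 ≈ 7.071
cos θ = (u·v)/(|u||v|) = 10/(10.77·7.071) ≈ 0.1313
θ = arccos(0.1313) ≈ 82.45°

82.45°


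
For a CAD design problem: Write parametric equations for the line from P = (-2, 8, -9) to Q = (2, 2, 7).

Direction vector d = Q - P = (2 + 2, 2 - 8, 7 + 9) = (4, -6, 16)
Parametric form r = P + t·d:
x = -2 + 4t, y = 8 - 6t, z = -9 + 16t

x = -2 + 4t, y = 8 - 6t, z = -9 + 16t


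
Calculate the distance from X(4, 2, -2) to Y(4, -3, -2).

d = √[(x₂-x₁)² + (y₂-y₁)² + (z₂-z₁)²]
  = √[0² + (-5)² + 0²]
  = √[0 + 25 + 0]
  = √25
  ≈ 5

5


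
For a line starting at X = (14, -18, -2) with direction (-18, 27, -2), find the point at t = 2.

P(t) = X + t·d
  = (14 + (-18)·2, -18 + 27·2, -2 + (-2)·2)
  = (14 - 36, -18 + 54, -2 - 4)
  = (-22, 36, -6)

(-22, 36, -6)


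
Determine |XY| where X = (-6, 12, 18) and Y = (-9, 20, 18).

d = √[(x₂-x₁)² + (y₂-y₁)² + (z₂-z₁)²]
  = √[(-3)² + 8² + 0²]
  = √[9 + 64 + 0]
  = √73
  ≈ 8.544

8.544


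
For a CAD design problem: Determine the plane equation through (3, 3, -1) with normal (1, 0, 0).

The plane through P with normal n = (a, b, c) satisfies n·(r - P) = 0,
i.e. ax + by + cz = a·x₀ + b·y₀ + c·z₀.
d = 1·3 + 0·3 + 0·(-1)
  = 3 + 0 + 0
  = 3
Equation: x = 3

x = 3


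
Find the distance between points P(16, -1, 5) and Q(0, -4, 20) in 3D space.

d = √[(x₂-x₁)² + (y₂-y₁)² + (z₂-z₁)²]
  = √[(-16)² + (-3)² + 15²]
  = √[256 + 9 + 225]
  = √490
  ≈ 22.14

22.14


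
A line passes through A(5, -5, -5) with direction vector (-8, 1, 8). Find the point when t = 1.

P(t) = A + t·d
  = (5 + (-8)·1, -5 + 1·1, -5 + 8·1)
  = (5 - 8, -5 + 1, -5 + 8)
  = (-3, -4, 3)

(-3, -4, 3)


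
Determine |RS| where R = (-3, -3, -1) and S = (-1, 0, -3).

d = √[(x₂-x₁)² + (y₂-y₁)² + (z₂-z₁)²]
  = √[2² + 3² + (-2)²]
  = √[4 + 9 + 4]
  = √17
  ≈ 4.123

4.123


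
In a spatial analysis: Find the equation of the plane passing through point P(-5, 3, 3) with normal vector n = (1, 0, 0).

The plane through P with normal n = (a, b, c) satisfies n·(r - P) = 0,
i.e. ax + by + cz = a·x₀ + b·y₀ + c·z₀.
d = 1·(-5) + 0·3 + 0·3
  = -5 + 0 + 0
  = -5
Equation: x = -5

x = -5


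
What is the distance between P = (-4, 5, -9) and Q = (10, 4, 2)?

d = √[(x₂-x₁)² + (y₂-y₁)² + (z₂-z₁)²]
  = √[14² + (-1)² + 11²]
  = √[196 + 1 + 121]
  = √318
  ≈ 17.83

17.83


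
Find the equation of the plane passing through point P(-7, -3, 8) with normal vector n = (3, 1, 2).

The plane through P with normal n = (a, b, c) satisfies n·(r - P) = 0,
i.e. ax + by + cz = a·x₀ + b·y₀ + c·z₀.
d = 3·(-7) + 1·(-3) + 2·8
  = -21 - 3 + 16
  = -8
Equation: 3x + y + 2z = -8

3x + y + 2z = -8


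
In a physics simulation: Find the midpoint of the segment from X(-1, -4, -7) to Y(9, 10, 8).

M = ((x₁+x₂)/2, (y₁+y₂)/2, (z₁+z₂)/2)
  = ((-1 + 9)/2, (-4 + 10)/2, (-7 + 8)/2)
  = (8/2, 6/2, 1/2)
  = (4, 3, 0.5)

(4, 3, 0.5)


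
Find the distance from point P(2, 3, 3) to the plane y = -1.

distance = |a·x₀ + b·y₀ + c·z₀ - d| / √(a² + b² + c²)
  = |0·2 + 1·3 + 0·3 - (-1)| / √(0² + 1² + 0²)
  = |0 + 3 + 0 + 1| / √(0 + 1 + 0)
  = |4| / √1
  = 4 / 1
  ≈ 4

4


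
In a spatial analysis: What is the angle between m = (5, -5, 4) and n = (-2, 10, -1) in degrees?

m·n = 5·(-2) + (-5)·10 + 4·(-1) = -10 - 50 - 4 = -64
|m| = √(5² + (-5)² + 4²) = √66 ≈ 8.124
|n| = √((-2)² + 10² + (-1)²) = √105 ≈ 10.25
cos θ = (m·n)/(|m||n|) = -64/(8.124·10.25) ≈ -0.7688
θ = arccos(-0.7688) ≈ 140.2°

140.2°


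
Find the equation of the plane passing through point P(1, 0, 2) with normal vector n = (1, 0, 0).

The plane through P with normal n = (a, b, c) satisfies n·(r - P) = 0,
i.e. ax + by + cz = a·x₀ + b·y₀ + c·z₀.
d = 1·1 + 0·0 + 0·2
  = 1 + 0 + 0
  = 1
Equation: x = 1

x = 1


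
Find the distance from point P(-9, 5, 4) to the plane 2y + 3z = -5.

distance = |a·x₀ + b·y₀ + c·z₀ - d| / √(a² + b² + c²)
  = |0·(-9) + 2·5 + 3·4 - (-5)| / √(0² + 2² + 3²)
  = |0 + 10 + 12 + 5| / √(0 + 4 + 9)
  = |27| / √13
  = 27 / 3.606
  ≈ 7.488

7.488


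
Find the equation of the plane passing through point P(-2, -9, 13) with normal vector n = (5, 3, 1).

The plane through P with normal n = (a, b, c) satisfies n·(r - P) = 0,
i.e. ax + by + cz = a·x₀ + b·y₀ + c·z₀.
d = 5·(-2) + 3·(-9) + 1·13
  = -10 - 27 + 13
  = -24
Equation: 5x + 3y + z = -24

5x + 3y + z = -24


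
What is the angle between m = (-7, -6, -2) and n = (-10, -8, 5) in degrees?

m·n = (-7)·(-10) + (-6)·(-8) + (-2)·5 = 70 + 48 - 10 = 108
|m| = √((-7)² + (-6)² + (-2)²) = √89 ≈ 9.434
|n| = √((-10)² + (-8)² + 5²) = √189 ≈ 13.75
cos θ = (m·n)/(|m||n|) = 108/(9.434·13.75) ≈ 0.8327
θ = arccos(0.8327) ≈ 33.62°

33.62°


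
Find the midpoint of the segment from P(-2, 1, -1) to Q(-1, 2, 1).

M = ((x₁+x₂)/2, (y₁+y₂)/2, (z₁+z₂)/2)
  = ((-2 - 1)/2, (1 + 2)/2, (-1 + 1)/2)
  = (-3/2, 3/2, 0/2)
  = (-1.5, 1.5, 0)

(-1.5, 1.5, 0)


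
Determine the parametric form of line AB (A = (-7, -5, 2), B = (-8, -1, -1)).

Direction vector d = B - A = (-8 + 7, -1 + 5, -1 - 2) = (-1, 4, -3)
Parametric form r = A + t·d:
x = -7 - t, y = -5 + 4t, z = 2 - 3t

x = -7 - t, y = -5 + 4t, z = 2 - 3t


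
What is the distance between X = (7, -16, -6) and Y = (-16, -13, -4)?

d = √[(x₂-x₁)² + (y₂-y₁)² + (z₂-z₁)²]
  = √[(-23)² + 3² + 2²]
  = √[529 + 9 + 4]
  = √542
  ≈ 23.28

23.28


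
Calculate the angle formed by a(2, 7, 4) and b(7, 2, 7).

a·b = 2·7 + 7·2 + 4·7 = 14 + 14 + 28 = 56
|a| = √(2² + 7² + 4²) = √69 ≈ 8.307
|b| = √(7² + 2² + 7²) = √102 ≈ 10.1
cos θ = (a·b)/(|a||b|) = 56/(8.307·10.1) ≈ 0.6675
θ = arccos(0.6675) ≈ 48.12°

48.12°


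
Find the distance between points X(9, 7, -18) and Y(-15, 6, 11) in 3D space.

d = √[(x₂-x₁)² + (y₂-y₁)² + (z₂-z₁)²]
  = √[(-24)² + (-1)² + 29²]
  = √[576 + 1 + 841]
  = √1418
  ≈ 37.66

37.66


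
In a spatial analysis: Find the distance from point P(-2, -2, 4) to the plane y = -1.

distance = |a·x₀ + b·y₀ + c·z₀ - d| / √(a² + b² + c²)
  = |0·(-2) + 1·(-2) + 0·4 - (-1)| / √(0² + 1² + 0²)
  = |0 - 2 + 0 + 1| / √(0 + 1 + 0)
  = |-1| / √1
  = 1 / 1
  ≈ 1

1


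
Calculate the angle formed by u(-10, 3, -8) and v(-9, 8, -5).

u·v = (-10)·(-9) + 3·8 + (-8)·(-5) = 90 + 24 + 40 = 154
|u| = √((-10)² + 3² + (-8)²) = √173 ≈ 13.15
|v| = √((-9)² + 8² + (-5)²) = √170 ≈ 13.04
cos θ = (u·v)/(|u||v|) = 154/(13.15·13.04) ≈ 0.898
θ = arccos(0.898) ≈ 26.1°

26.1°


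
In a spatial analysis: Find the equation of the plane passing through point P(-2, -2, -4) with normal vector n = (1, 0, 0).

The plane through P with normal n = (a, b, c) satisfies n·(r - P) = 0,
i.e. ax + by + cz = a·x₀ + b·y₀ + c·z₀.
d = 1·(-2) + 0·(-2) + 0·(-4)
  = -2 + 0 + 0
  = -2
Equation: x = -2

x = -2


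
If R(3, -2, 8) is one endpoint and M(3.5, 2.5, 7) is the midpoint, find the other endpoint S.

S = 2M - R
  = (2·3.5 - 3, 2·2.5 - (-2), 2·7 - 8)
  = (7 - 3, 5 + 2, 14 - 8)
  = (4, 7, 6)

(4, 7, 6)


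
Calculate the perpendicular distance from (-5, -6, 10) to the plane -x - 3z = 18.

distance = |a·x₀ + b·y₀ + c·z₀ - d| / √(a² + b² + c²)
  = |(-1)·(-5) + 0·(-6) + (-3)·10 - 18| / √((-1)² + 0² + (-3)²)
  = |5 + 0 - 30 - 18| / √(1 + 0 + 9)
  = |-43| / √10
  = 43 / 3.162
  ≈ 13.6

13.6


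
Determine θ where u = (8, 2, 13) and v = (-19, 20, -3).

u·v = 8·(-19) + 2·20 + 13·(-3) = -152 + 40 - 39 = -151
|u| = √(8² + 2² + 13²) = √237 ≈ 15.39
|v| = √((-19)² + 20² + (-3)²) = √770 ≈ 27.75
cos θ = (u·v)/(|u||v|) = -151/(15.39·27.75) ≈ -0.3535
θ = arccos(-0.3535) ≈ 110.7°

110.7°


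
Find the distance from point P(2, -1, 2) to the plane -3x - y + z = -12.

distance = |a·x₀ + b·y₀ + c·z₀ - d| / √(a² + b² + c²)
  = |(-3)·2 + (-1)·(-1) + 1·2 - (-12)| / √((-3)² + (-1)² + 1²)
  = |-6 + 1 + 2 + 12| / √(9 + 1 + 1)
  = |9| / √11
  = 9 / 3.317
  ≈ 2.714

2.714


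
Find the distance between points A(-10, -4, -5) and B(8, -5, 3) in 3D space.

d = √[(x₂-x₁)² + (y₂-y₁)² + (z₂-z₁)²]
  = √[18² + (-1)² + 8²]
  = √[324 + 1 + 64]
  = √389
  ≈ 19.72

19.72


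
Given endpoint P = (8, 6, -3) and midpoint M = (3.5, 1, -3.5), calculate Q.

Q = 2M - P
  = (2·3.5 - 8, 2·1 - 6, 2·(-3.5) - (-3))
  = (7 - 8, 2 - 6, -7 + 3)
  = (-1, -4, -4)

(-1, -4, -4)


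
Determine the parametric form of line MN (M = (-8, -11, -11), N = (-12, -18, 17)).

Direction vector d = N - M = (-12 + 8, -18 + 11, 17 + 11) = (-4, -7, 28)
Parametric form r = M + t·d:
x = -8 - 4t, y = -11 - 7t, z = -11 + 28t

x = -8 - 4t, y = -11 - 7t, z = -11 + 28t


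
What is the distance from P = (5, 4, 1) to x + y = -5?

distance = |a·x₀ + b·y₀ + c·z₀ - d| / √(a² + b² + c²)
  = |1·5 + 1·4 + 0·1 - (-5)| / √(1² + 1² + 0²)
  = |5 + 4 + 0 + 5| / √(1 + 1 + 0)
  = |14| / √2
  = 14 / 1.414
  ≈ 9.899

9.899


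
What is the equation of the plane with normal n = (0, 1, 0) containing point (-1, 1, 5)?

The plane through P with normal n = (a, b, c) satisfies n·(r - P) = 0,
i.e. ax + by + cz = a·x₀ + b·y₀ + c·z₀.
d = 0·(-1) + 1·1 + 0·5
  = 0 + 1 + 0
  = 1
Equation: y = 1

y = 1


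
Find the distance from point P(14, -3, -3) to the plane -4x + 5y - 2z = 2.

distance = |a·x₀ + b·y₀ + c·z₀ - d| / √(a² + b² + c²)
  = |(-4)·14 + 5·(-3) + (-2)·(-3) - 2| / √((-4)² + 5² + (-2)²)
  = |-56 - 15 + 6 - 2| / √(16 + 25 + 4)
  = |-67| / √45
  = 67 / 6.708
  ≈ 9.988

9.988


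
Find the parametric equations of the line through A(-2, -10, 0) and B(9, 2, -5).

Direction vector d = B - A = (9 + 2, 2 + 10, -5 + 0) = (11, 12, -5)
Parametric form r = A + t·d:
x = -2 + 11t, y = -10 + 12t, z = 0 - 5t

x = -2 + 11t, y = -10 + 12t, z = 0 - 5t


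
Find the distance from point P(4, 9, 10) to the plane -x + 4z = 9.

distance = |a·x₀ + b·y₀ + c·z₀ - d| / √(a² + b² + c²)
  = |(-1)·4 + 0·9 + 4·10 - 9| / √((-1)² + 0² + 4²)
  = |-4 + 0 + 40 - 9| / √(1 + 0 + 16)
  = |27| / √17
  = 27 / 4.123
  ≈ 6.548

6.548


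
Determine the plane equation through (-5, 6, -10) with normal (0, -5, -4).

The plane through P with normal n = (a, b, c) satisfies n·(r - P) = 0,
i.e. ax + by + cz = a·x₀ + b·y₀ + c·z₀.
d = 0·(-5) + (-5)·6 + (-4)·(-10)
  = 0 - 30 + 40
  = 10
Equation: -5y - 4z = 10

-5y - 4z = 10


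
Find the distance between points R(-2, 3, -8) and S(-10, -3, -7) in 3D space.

d = √[(x₂-x₁)² + (y₂-y₁)² + (z₂-z₁)²]
  = √[(-8)² + (-6)² + 1²]
  = √[64 + 36 + 1]
  = √101
  ≈ 10.05

10.05


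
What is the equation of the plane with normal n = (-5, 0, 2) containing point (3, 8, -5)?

The plane through P with normal n = (a, b, c) satisfies n·(r - P) = 0,
i.e. ax + by + cz = a·x₀ + b·y₀ + c·z₀.
d = (-5)·3 + 0·8 + 2·(-5)
  = -15 + 0 - 10
  = -25
Equation: -5x + 2z = -25

-5x + 2z = -25


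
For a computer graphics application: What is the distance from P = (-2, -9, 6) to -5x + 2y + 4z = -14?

distance = |a·x₀ + b·y₀ + c·z₀ - d| / √(a² + b² + c²)
  = |(-5)·(-2) + 2·(-9) + 4·6 - (-14)| / √((-5)² + 2² + 4²)
  = |10 - 18 + 24 + 14| / √(25 + 4 + 16)
  = |30| / √45
  = 30 / 6.708
  ≈ 4.472

4.472


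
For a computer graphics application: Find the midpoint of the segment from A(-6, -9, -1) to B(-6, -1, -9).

M = ((x₁+x₂)/2, (y₁+y₂)/2, (z₁+z₂)/2)
  = ((-6 - 6)/2, (-9 - 1)/2, (-1 - 9)/2)
  = (-12/2, -10/2, -10/2)
  = (-6, -5, -5)

(-6, -5, -5)


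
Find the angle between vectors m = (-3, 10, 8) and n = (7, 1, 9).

m·n = (-3)·7 + 10·1 + 8·9 = -21 + 10 + 72 = 61
|m| = √((-3)² + 10² + 8²) = √173 ≈ 13.15
|n| = √(7² + 1² + 9²) = √131 ≈ 11.45
cos θ = (m·n)/(|m||n|) = 61/(13.15·11.45) ≈ 0.4052
θ = arccos(0.4052) ≈ 66.1°

66.1°


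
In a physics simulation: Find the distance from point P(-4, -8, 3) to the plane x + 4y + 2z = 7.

distance = |a·x₀ + b·y₀ + c·z₀ - d| / √(a² + b² + c²)
  = |1·(-4) + 4·(-8) + 2·3 - 7| / √(1² + 4² + 2²)
  = |-4 - 32 + 6 - 7| / √(1 + 16 + 4)
  = |-37| / √21
  = 37 / 4.583
  ≈ 8.074

8.074


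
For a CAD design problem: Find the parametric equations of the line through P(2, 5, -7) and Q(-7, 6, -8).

Direction vector d = Q - P = (-7 - 2, 6 - 5, -8 + 7) = (-9, 1, -1)
Parametric form r = P + t·d:
x = 2 - 9t, y = 5 + t, z = -7 - t

x = 2 - 9t, y = 5 + t, z = -7 - t


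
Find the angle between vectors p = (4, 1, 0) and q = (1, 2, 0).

p·q = 4·1 + 1·2 + 0·0 = 4 + 2 + 0 = 6
|p| = √(4² + 1² + 0²) = √17 ≈ 4.123
|q| = √(1² + 2² + 0²) = √5 ≈ 2.236
cos θ = (p·q)/(|p||q|) = 6/(4.123·2.236) ≈ 0.6508
θ = arccos(0.6508) ≈ 49.4°

49.4°


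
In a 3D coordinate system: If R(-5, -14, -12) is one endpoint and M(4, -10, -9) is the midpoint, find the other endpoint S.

S = 2M - R
  = (2·4 - (-5), 2·(-10) - (-14), 2·(-9) - (-12))
  = (8 + 5, -20 + 14, -18 + 12)
  = (13, -6, -6)

(13, -6, -6)


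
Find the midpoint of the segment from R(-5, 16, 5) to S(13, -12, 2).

M = ((x₁+x₂)/2, (y₁+y₂)/2, (z₁+z₂)/2)
  = ((-5 + 13)/2, (16 - 12)/2, (5 + 2)/2)
  = (8/2, 4/2, 7/2)
  = (4, 2, 3.5)

(4, 2, 3.5)


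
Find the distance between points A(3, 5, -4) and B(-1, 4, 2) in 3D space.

d = √[(x₂-x₁)² + (y₂-y₁)² + (z₂-z₁)²]
  = √[(-4)² + (-1)² + 6²]
  = √[16 + 1 + 36]
  = √53
  ≈ 7.28

7.28


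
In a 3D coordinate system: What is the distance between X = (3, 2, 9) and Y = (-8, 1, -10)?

d = √[(x₂-x₁)² + (y₂-y₁)² + (z₂-z₁)²]
  = √[(-11)² + (-1)² + (-19)²]
  = √[121 + 1 + 361]
  = √483
  ≈ 21.98

21.98


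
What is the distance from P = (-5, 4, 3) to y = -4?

distance = |a·x₀ + b·y₀ + c·z₀ - d| / √(a² + b² + c²)
  = |0·(-5) + 1·4 + 0·3 - (-4)| / √(0² + 1² + 0²)
  = |0 + 4 + 0 + 4| / √(0 + 1 + 0)
  = |8| / √1
  = 8 / 1
  ≈ 8

8


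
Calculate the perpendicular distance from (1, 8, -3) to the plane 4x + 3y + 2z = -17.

distance = |a·x₀ + b·y₀ + c·z₀ - d| / √(a² + b² + c²)
  = |4·1 + 3·8 + 2·(-3) - (-17)| / √(4² + 3² + 2²)
  = |4 + 24 - 6 + 17| / √(16 + 9 + 4)
  = |39| / √29
  = 39 / 5.385
  ≈ 7.242

7.242


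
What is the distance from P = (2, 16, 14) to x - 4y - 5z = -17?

distance = |a·x₀ + b·y₀ + c·z₀ - d| / √(a² + b² + c²)
  = |1·2 + (-4)·16 + (-5)·14 - (-17)| / √(1² + (-4)² + (-5)²)
  = |2 - 64 - 70 + 17| / √(1 + 16 + 25)
  = |-115| / √42
  = 115 / 6.481
  ≈ 17.74

17.74


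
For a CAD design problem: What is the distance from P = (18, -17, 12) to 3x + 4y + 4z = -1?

distance = |a·x₀ + b·y₀ + c·z₀ - d| / √(a² + b² + c²)
  = |3·18 + 4·(-17) + 4·12 - (-1)| / √(3² + 4² + 4²)
  = |54 - 68 + 48 + 1| / √(9 + 16 + 16)
  = |35| / √41
  = 35 / 6.403
  ≈ 5.466

5.466


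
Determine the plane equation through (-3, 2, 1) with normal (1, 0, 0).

The plane through P with normal n = (a, b, c) satisfies n·(r - P) = 0,
i.e. ax + by + cz = a·x₀ + b·y₀ + c·z₀.
d = 1·(-3) + 0·2 + 0·1
  = -3 + 0 + 0
  = -3
Equation: x = -3

x = -3


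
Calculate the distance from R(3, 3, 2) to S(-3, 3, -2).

d = √[(x₂-x₁)² + (y₂-y₁)² + (z₂-z₁)²]
  = √[(-6)² + 0² + (-4)²]
  = √[36 + 0 + 16]
  = √52
  ≈ 7.211

7.211


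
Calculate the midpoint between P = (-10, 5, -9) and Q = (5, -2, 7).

M = ((x₁+x₂)/2, (y₁+y₂)/2, (z₁+z₂)/2)
  = ((-10 + 5)/2, (5 - 2)/2, (-9 + 7)/2)
  = (-5/2, 3/2, -2/2)
  = (-2.5, 1.5, -1)

(-2.5, 1.5, -1)


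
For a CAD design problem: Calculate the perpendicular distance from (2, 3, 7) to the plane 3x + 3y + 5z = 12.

distance = |a·x₀ + b·y₀ + c·z₀ - d| / √(a² + b² + c²)
  = |3·2 + 3·3 + 5·7 - 12| / √(3² + 3² + 5²)
  = |6 + 9 + 35 - 12| / √(9 + 9 + 25)
  = |38| / √43
  = 38 / 6.557
  ≈ 5.795

5.795


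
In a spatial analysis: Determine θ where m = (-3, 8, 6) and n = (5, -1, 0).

m·n = (-3)·5 + 8·(-1) + 6·0 = -15 - 8 + 0 = -23
|m| = √((-3)² + 8² + 6²) = √109 ≈ 10.44
|n| = √(5² + (-1)² + 0²) = √26 ≈ 5.099
cos θ = (m·n)/(|m||n|) = -23/(10.44·5.099) ≈ -0.432
θ = arccos(-0.432) ≈ 115.6°

115.6°


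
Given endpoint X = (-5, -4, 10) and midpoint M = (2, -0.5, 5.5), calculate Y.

Y = 2M - X
  = (2·2 - (-5), 2·(-0.5) - (-4), 2·5.5 - 10)
  = (4 + 5, -1 + 4, 11 - 10)
  = (9, 3, 1)

(9, 3, 1)


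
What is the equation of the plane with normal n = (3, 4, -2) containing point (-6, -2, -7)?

The plane through P with normal n = (a, b, c) satisfies n·(r - P) = 0,
i.e. ax + by + cz = a·x₀ + b·y₀ + c·z₀.
d = 3·(-6) + 4·(-2) + (-2)·(-7)
  = -18 - 8 + 14
  = -12
Equation: 3x + 4y - 2z = -12

3x + 4y - 2z = -12


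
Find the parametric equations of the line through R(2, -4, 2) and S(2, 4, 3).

Direction vector d = S - R = (2 - 2, 4 + 4, 3 - 2) = (0, 8, 1)
Parametric form r = R + t·d:
x = 2, y = -4 + 8t, z = 2 + t

x = 2, y = -4 + 8t, z = 2 + t


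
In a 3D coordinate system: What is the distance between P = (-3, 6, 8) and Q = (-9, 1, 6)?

d = √[(x₂-x₁)² + (y₂-y₁)² + (z₂-z₁)²]
  = √[(-6)² + (-5)² + (-2)²]
  = √[36 + 25 + 4]
  = √65
  ≈ 8.062

8.062


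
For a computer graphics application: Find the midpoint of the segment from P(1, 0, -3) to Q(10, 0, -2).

M = ((x₁+x₂)/2, (y₁+y₂)/2, (z₁+z₂)/2)
  = ((1 + 10)/2, (0 + 0)/2, (-3 - 2)/2)
  = (11/2, 0/2, -5/2)
  = (5.5, 0, -2.5)

(5.5, 0, -2.5)


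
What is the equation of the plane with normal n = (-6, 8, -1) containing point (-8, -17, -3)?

The plane through P with normal n = (a, b, c) satisfies n·(r - P) = 0,
i.e. ax + by + cz = a·x₀ + b·y₀ + c·z₀.
d = (-6)·(-8) + 8·(-17) + (-1)·(-3)
  = 48 - 136 + 3
  = -85
Equation: -6x + 8y - z = -85

-6x + 8y - z = -85


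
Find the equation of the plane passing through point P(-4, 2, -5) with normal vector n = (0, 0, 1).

The plane through P with normal n = (a, b, c) satisfies n·(r - P) = 0,
i.e. ax + by + cz = a·x₀ + b·y₀ + c·z₀.
d = 0·(-4) + 0·2 + 1·(-5)
  = 0 + 0 - 5
  = -5
Equation: z = -5

z = -5


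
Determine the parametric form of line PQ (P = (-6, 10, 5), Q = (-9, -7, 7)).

Direction vector d = Q - P = (-9 + 6, -7 - 10, 7 - 5) = (-3, -17, 2)
Parametric form r = P + t·d:
x = -6 - 3t, y = 10 - 17t, z = 5 + 2t

x = -6 - 3t, y = 10 - 17t, z = 5 + 2t


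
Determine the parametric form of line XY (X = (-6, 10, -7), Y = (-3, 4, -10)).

Direction vector d = Y - X = (-3 + 6, 4 - 10, -10 + 7) = (3, -6, -3)
Parametric form r = X + t·d:
x = -6 + 3t, y = 10 - 6t, z = -7 - 3t

x = -6 + 3t, y = 10 - 6t, z = -7 - 3t


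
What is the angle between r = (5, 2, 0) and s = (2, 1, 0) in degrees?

r·s = 5·2 + 2·1 + 0·0 = 10 + 2 + 0 = 12
|r| = √(5² + 2² + 0²) = √29 ≈ 5.385
|s| = √(2² + 1² + 0²) = √5 ≈ 2.236
cos θ = (r·s)/(|r||s|) = 12/(5.385·2.236) ≈ 0.9965
θ = arccos(0.9965) ≈ 4.764°

4.764°


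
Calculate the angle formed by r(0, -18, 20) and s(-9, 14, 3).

r·s = 0·(-9) + (-18)·14 + 20·3 = 0 - 252 + 60 = -192
|r| = √(0² + (-18)² + 20²) = √724 ≈ 26.91
|s| = √((-9)² + 14² + 3²) = √286 ≈ 16.91
cos θ = (r·s)/(|r||s|) = -192/(26.91·16.91) ≈ -0.4219
θ = arccos(-0.4219) ≈ 115°

115°


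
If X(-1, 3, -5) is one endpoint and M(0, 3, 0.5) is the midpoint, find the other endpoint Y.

Y = 2M - X
  = (2·0 - (-1), 2·3 - 3, 2·0.5 - (-5))
  = (0 + 1, 6 - 3, 1 + 5)
  = (1, 3, 6)

(1, 3, 6)


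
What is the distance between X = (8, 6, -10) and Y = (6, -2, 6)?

d = √[(x₂-x₁)² + (y₂-y₁)² + (z₂-z₁)²]
  = √[(-2)² + (-8)² + 16²]
  = √[4 + 64 + 256]
  = √324
  ≈ 18

18


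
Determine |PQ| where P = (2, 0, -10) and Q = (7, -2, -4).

d = √[(x₂-x₁)² + (y₂-y₁)² + (z₂-z₁)²]
  = √[5² + (-2)² + 6²]
  = √[25 + 4 + 36]
  = √65
  ≈ 8.062

8.062


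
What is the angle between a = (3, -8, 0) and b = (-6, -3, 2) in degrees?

a·b = 3·(-6) + (-8)·(-3) + 0·2 = -18 + 24 + 0 = 6
|a| = √(3² + (-8)² + 0²) = √73 ≈ 8.544
|b| = √((-6)² + (-3)² + 2²) = √49 ≈ 7
cos θ = (a·b)/(|a||b|) = 6/(8.544·7) ≈ 0.1003
θ = arccos(0.1003) ≈ 84.24°

84.24°


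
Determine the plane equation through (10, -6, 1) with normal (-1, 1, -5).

The plane through P with normal n = (a, b, c) satisfies n·(r - P) = 0,
i.e. ax + by + cz = a·x₀ + b·y₀ + c·z₀.
d = (-1)·10 + 1·(-6) + (-5)·1
  = -10 - 6 - 5
  = -21
Equation: -x + y - 5z = -21

-x + y - 5z = -21


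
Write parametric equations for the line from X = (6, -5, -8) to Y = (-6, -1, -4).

Direction vector d = Y - X = (-6 - 6, -1 + 5, -4 + 8) = (-12, 4, 4)
Parametric form r = X + t·d:
x = 6 - 12t, y = -5 + 4t, z = -8 + 4t

x = 6 - 12t, y = -5 + 4t, z = -8 + 4t


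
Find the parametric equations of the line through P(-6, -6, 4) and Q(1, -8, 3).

Direction vector d = Q - P = (1 + 6, -8 + 6, 3 - 4) = (7, -2, -1)
Parametric form r = P + t·d:
x = -6 + 7t, y = -6 - 2t, z = 4 - t

x = -6 + 7t, y = -6 - 2t, z = 4 - t


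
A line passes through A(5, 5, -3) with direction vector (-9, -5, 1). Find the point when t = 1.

P(t) = A + t·d
  = (5 + (-9)·1, 5 + (-5)·1, -3 + 1·1)
  = (5 - 9, 5 - 5, -3 + 1)
  = (-4, 0, -2)

(-4, 0, -2)


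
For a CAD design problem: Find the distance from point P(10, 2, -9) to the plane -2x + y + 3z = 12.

distance = |a·x₀ + b·y₀ + c·z₀ - d| / √(a² + b² + c²)
  = |(-2)·10 + 1·2 + 3·(-9) - 12| / √((-2)² + 1² + 3²)
  = |-20 + 2 - 27 - 12| / √(4 + 1 + 9)
  = |-57| / √14
  = 57 / 3.742
  ≈ 15.23

15.23


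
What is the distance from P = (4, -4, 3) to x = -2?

distance = |a·x₀ + b·y₀ + c·z₀ - d| / √(a² + b² + c²)
  = |1·4 + 0·(-4) + 0·3 - (-2)| / √(1² + 0² + 0²)
  = |4 + 0 + 0 + 2| / √(1 + 0 + 0)
  = |6| / √1
  = 6 / 1
  ≈ 6

6


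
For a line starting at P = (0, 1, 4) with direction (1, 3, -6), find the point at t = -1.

P(t) = P + t·d
  = (0 + 1·(-1), 1 + 3·(-1), 4 + (-6)·(-1))
  = (0 - 1, 1 - 3, 4 + 6)
  = (-1, -2, 10)

(-1, -2, 10)


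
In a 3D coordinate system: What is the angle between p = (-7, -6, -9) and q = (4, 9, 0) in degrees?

p·q = (-7)·4 + (-6)·9 + (-9)·0 = -28 - 54 + 0 = -82
|p| = √((-7)² + (-6)² + (-9)²) = √166 ≈ 12.88
|q| = √(4² + 9² + 0²) = √97 ≈ 9.849
cos θ = (p·q)/(|p||q|) = -82/(12.88·9.849) ≈ -0.6462
θ = arccos(-0.6462) ≈ 130.3°

130.3°


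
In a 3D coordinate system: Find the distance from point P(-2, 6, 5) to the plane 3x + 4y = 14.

distance = |a·x₀ + b·y₀ + c·z₀ - d| / √(a² + b² + c²)
  = |3·(-2) + 4·6 + 0·5 - 14| / √(3² + 4² + 0²)
  = |-6 + 24 + 0 - 14| / √(9 + 16 + 0)
  = |4| / √25
  = 4 / 5
  ≈ 0.8

0.8


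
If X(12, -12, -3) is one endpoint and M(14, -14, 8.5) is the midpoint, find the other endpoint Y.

Y = 2M - X
  = (2·14 - 12, 2·(-14) - (-12), 2·8.5 - (-3))
  = (28 - 12, -28 + 12, 17 + 3)
  = (16, -16, 20)

(16, -16, 20)


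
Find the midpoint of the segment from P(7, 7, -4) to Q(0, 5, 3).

M = ((x₁+x₂)/2, (y₁+y₂)/2, (z₁+z₂)/2)
  = ((7 + 0)/2, (7 + 5)/2, (-4 + 3)/2)
  = (7/2, 12/2, -1/2)
  = (3.5, 6, -0.5)

(3.5, 6, -0.5)


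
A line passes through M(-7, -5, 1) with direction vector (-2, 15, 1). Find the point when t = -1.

P(t) = M + t·d
  = (-7 + (-2)·(-1), -5 + 15·(-1), 1 + 1·(-1))
  = (-7 + 2, -5 - 15, 1 - 1)
  = (-5, -20, 0)

(-5, -20, 0)


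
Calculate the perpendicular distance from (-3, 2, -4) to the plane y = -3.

distance = |a·x₀ + b·y₀ + c·z₀ - d| / √(a² + b² + c²)
  = |0·(-3) + 1·2 + 0·(-4) - (-3)| / √(0² + 1² + 0²)
  = |0 + 2 + 0 + 3| / √(0 + 1 + 0)
  = |5| / √1
  = 5 / 1
  ≈ 5

5


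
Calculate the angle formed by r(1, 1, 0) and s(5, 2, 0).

r·s = 1·5 + 1·2 + 0·0 = 5 + 2 + 0 = 7
|r| = √(1² + 1² + 0²) = √2 ≈ 1.414
|s| = √(5² + 2² + 0²) = √29 ≈ 5.385
cos θ = (r·s)/(|r||s|) = 7/(1.414·5.385) ≈ 0.9191
θ = arccos(0.9191) ≈ 23.2°

23.2°


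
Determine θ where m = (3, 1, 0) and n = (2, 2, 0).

m·n = 3·2 + 1·2 + 0·0 = 6 + 2 + 0 = 8
|m| = √(3² + 1² + 0²) = √10 ≈ 3.162
|n| = √(2² + 2² + 0²) = √8 ≈ 2.828
cos θ = (m·n)/(|m||n|) = 8/(3.162·2.828) ≈ 0.8944
θ = arccos(0.8944) ≈ 26.57°

26.57°


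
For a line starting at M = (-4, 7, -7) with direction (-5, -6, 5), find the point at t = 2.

P(t) = M + t·d
  = (-4 + (-5)·2, 7 + (-6)·2, -7 + 5·2)
  = (-4 - 10, 7 - 12, -7 + 10)
  = (-14, -5, 3)

(-14, -5, 3)


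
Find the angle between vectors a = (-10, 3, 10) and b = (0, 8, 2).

a·b = (-10)·0 + 3·8 + 10·2 = 0 + 24 + 20 = 44
|a| = √((-10)² + 3² + 10²) = √209 ≈ 14.46
|b| = √(0² + 8² + 2²) = √68 ≈ 8.246
cos θ = (a·b)/(|a||b|) = 44/(14.46·8.246) ≈ 0.3691
θ = arccos(0.3691) ≈ 68.34°

68.34°
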